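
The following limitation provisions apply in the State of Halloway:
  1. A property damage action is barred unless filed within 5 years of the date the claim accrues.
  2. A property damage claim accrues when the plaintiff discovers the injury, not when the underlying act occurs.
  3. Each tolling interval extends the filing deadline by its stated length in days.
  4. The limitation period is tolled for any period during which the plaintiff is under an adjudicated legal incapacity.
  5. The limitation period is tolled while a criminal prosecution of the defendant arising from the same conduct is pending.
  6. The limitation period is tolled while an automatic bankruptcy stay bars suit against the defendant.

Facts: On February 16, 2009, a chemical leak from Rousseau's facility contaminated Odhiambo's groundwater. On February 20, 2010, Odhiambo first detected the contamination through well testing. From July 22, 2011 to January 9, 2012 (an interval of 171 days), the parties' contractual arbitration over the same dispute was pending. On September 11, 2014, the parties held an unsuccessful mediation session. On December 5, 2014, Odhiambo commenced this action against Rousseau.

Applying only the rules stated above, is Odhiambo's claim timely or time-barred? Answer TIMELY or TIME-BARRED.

TIMELY

Under the discovery rule, the claim accrued on February 20, 2010, when Odhiambo discovered the injury — not on the February 16, 2009 date of the underlying act.
Adding the 5 years base period to February 20, 2010 gives a deadline of February 20, 2015, before any tolling.
Although a pending arbitration ran from July 22, 2011 to January 9, 2012, the stated rules do not make that a tolling event, so it is disregarded.
None of the other events listed affects the running of the period under the stated rules.
Filing on December 5, 2014 beat the February 20, 2015 deadline — the action is timely.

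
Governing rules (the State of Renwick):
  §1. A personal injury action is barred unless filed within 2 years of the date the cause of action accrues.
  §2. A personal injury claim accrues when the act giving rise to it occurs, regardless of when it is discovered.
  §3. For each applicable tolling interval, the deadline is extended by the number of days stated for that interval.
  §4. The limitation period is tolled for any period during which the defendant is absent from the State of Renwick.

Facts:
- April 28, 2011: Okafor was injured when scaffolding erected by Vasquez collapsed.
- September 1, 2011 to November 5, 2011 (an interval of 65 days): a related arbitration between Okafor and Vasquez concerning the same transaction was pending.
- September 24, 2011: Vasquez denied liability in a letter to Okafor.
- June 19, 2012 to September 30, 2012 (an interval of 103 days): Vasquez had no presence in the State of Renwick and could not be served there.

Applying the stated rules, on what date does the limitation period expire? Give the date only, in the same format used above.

August 9, 2013

The cause of action accrued on April 28, 2011, the date of the act.
The untolled deadline — 2 years after April 28, 2011 — is April 28, 2013.
The defendant's absence from the jurisdiction from June 19, 2012 to September 30, 2012 tolled the period for 103 days, extending the deadline to August 9, 2013.
Although a pending arbitration ran from September 1, 2011 to November 5, 2011, the stated rules do not make that a tolling event, so it is disregarded.
None of the other events listed affects the running of the period under the stated rules.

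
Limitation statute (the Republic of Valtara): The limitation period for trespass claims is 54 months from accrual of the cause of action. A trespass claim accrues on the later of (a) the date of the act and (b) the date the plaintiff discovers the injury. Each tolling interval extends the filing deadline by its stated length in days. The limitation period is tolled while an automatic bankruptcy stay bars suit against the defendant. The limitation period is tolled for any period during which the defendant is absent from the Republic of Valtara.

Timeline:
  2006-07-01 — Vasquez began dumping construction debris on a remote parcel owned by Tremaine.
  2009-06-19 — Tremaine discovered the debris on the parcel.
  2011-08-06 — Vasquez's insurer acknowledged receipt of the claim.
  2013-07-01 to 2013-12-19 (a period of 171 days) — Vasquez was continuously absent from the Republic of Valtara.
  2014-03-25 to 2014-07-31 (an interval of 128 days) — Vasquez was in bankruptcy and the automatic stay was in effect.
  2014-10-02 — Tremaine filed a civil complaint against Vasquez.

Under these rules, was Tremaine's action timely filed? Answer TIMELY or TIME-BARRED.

TIMELY

Because discovery on 2009-06-19 post-dates the 2006-07-01 act, accrual under the later-of rule falls on 2009-06-19.
54 months from 2009-06-19 is 2013-12-19.
The period was tolled for 171 days by the defendant's absence from the jurisdiction (2013-07-01 to 2013-12-19), pushing the deadline to 2014-06-08.
The automatic bankruptcy stay from 2014-03-25 to 2014-07-31 tolled the period for 128 days, extending the deadline to 2014-10-14.
Nothing else in the chronology tolls or restarts the period.
Tremaine filed on 2014-10-02, before the 2014-10-14 deadline, so the action is timely.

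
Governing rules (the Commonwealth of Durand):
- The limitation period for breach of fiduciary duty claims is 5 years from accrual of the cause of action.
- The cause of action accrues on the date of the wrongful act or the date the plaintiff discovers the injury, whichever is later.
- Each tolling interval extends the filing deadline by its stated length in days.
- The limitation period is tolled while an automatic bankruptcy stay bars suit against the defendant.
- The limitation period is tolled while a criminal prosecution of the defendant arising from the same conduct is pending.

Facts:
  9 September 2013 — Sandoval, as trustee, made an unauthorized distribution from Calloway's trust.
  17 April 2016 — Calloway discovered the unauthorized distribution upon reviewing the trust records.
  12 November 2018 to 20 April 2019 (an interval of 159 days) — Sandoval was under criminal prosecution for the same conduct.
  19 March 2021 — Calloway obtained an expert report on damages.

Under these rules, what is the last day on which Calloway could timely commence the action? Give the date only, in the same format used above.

Taking the later of the act (9 September 2013) and discovery (17 April 2016), the claim accrued on 17 April 2016.
The untolled deadline — 5 years after 17 April 2016 — is 17 April 2021.
The pending criminal prosecution from 12 November 2018 to 20 April 2019 tolled the period for 159 days, extending the deadline to 23 September 2021.
None of the other events listed affects the running of the period under the stated rules.

23 September 2021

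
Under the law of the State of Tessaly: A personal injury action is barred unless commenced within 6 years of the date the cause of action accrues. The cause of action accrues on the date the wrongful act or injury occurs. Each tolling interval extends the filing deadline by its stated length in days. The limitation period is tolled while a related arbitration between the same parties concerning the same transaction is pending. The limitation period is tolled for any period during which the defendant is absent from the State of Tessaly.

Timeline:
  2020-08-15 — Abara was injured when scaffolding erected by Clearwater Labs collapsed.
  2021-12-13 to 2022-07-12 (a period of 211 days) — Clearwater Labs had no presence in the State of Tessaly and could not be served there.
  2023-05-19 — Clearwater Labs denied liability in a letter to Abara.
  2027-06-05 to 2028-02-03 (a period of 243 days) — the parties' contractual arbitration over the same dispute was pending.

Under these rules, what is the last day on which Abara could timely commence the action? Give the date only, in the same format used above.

2027-03-14

The limitation period began to run on 2020-08-15.
6 years from 2020-08-15 is 2026-08-15.
The defendant's absence from the jurisdiction from 2021-12-13 to 2022-07-12 tolled the period for 211 days, extending the deadline to 2027-03-14.
The pending related arbitration starting 2027-06-05 came too late — the period had run on 2027-03-14 — and so does not extend the deadline.
Nothing else in the chronology tolls or restarts the period.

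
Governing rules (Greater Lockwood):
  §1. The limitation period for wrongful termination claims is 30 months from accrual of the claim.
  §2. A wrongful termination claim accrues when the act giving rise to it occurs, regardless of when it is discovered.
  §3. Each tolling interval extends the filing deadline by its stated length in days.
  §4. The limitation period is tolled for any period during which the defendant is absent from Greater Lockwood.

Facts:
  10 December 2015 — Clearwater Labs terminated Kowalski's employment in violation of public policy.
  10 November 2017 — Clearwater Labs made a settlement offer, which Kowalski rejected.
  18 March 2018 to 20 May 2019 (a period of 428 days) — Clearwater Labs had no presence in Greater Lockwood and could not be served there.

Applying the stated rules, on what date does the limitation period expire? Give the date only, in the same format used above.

12 August 2019

The claim accrued on 10 December 2015, the date of the act.
Adding the 30 months base period to 10 December 2015 gives a deadline of 10 June 2018, before any tolling.
The period was tolled for 428 days by the defendant's absence from the jurisdiction (18 March 2018 to 20 May 2019), pushing the deadline to 12 August 2019.
Nothing else in the chronology tolls or restarts the period.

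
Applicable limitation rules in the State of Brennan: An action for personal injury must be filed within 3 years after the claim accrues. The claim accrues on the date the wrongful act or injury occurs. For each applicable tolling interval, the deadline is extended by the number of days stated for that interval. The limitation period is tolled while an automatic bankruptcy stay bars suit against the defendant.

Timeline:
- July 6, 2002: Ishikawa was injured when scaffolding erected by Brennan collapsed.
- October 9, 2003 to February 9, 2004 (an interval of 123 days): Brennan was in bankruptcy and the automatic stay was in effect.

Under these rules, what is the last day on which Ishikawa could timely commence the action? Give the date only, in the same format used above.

November 6, 2005

The limitation period began to run on July 6, 2002.
The untolled deadline — 3 years after July 6, 2002 — is July 6, 2005.
The automatic bankruptcy stay from October 9, 2003 to February 9, 2004 tolled the period for 123 days, extending the deadline to November 6, 2005.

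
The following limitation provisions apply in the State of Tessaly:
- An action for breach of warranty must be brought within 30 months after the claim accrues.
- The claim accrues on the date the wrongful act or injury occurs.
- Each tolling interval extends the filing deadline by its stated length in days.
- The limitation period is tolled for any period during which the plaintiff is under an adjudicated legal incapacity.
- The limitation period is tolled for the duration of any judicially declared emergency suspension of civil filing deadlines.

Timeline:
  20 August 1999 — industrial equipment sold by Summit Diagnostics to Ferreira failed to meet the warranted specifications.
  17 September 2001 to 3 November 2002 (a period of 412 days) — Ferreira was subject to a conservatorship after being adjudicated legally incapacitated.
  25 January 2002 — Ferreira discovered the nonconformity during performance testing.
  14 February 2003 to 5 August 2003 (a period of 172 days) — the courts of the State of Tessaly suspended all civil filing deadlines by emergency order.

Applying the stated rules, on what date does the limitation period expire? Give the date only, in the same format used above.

27 September 2003

The claim accrued on 20 August 1999, when the wrongful act occurred; under the stated occurrence rule the 25 January 2002 discovery does not delay accrual.
30 months from 20 August 1999 is 20 February 2002.
Because the plaintiff's legal incapacity ran from 17 September 2001 to 3 November 2002, the deadline is extended by 412 days to 8 April 2003.
Because the emergency suspension of filing deadlines ran from 14 February 2003 to 5 August 2003, the deadline is extended by 172 days to 27 September 2003.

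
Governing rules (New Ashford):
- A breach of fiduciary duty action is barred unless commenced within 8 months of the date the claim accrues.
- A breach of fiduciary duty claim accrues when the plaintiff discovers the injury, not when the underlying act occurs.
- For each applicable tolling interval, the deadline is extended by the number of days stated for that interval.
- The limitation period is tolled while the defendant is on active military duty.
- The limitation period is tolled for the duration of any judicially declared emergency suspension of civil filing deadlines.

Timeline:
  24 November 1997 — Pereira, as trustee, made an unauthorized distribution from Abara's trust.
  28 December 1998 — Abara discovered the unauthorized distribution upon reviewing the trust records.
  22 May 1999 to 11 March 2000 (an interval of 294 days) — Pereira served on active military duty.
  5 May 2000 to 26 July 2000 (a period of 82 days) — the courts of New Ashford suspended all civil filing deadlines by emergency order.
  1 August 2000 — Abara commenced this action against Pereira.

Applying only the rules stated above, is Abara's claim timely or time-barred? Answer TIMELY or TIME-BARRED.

Accrual is tied to discovery, so the period began on 28 December 1998 rather than on 24 November 1997 when the act occurred.
Adding the 8 months base period to 28 December 1998 gives a deadline of 28 August 1999, before any tolling.
The period was tolled for 294 days by the defendant's active military service (22 May 1999 to 11 March 2000), pushing the deadline to 17 June 2000.
The period was tolled for 82 days by the emergency suspension of filing deadlines (5 May 2000 to 26 July 2000), pushing the deadline to 7 September 2000.
The 1 August 2000 filing precedes the 7 September 2000 deadline; the claim is timely.

TIMELY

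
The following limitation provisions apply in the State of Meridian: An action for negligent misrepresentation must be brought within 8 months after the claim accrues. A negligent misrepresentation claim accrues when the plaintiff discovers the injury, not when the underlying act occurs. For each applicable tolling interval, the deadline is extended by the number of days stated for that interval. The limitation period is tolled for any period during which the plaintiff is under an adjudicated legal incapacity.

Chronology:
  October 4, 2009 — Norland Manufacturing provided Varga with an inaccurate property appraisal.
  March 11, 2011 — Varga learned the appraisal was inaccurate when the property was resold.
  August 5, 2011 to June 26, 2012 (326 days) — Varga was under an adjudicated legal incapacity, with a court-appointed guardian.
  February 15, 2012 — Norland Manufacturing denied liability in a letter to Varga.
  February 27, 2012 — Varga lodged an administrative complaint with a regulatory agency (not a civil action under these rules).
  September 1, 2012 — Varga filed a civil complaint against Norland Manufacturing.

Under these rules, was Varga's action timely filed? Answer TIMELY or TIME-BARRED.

TIMELY

The claim did not accrue until Varga discovered the injury on March 11, 2011; the October 4, 2009 act date does not start the clock under the stated rule.
Adding the 8 months base period to March 11, 2011 gives a deadline of November 11, 2011, before any tolling.
The period was tolled for 326 days by the plaintiff's legal incapacity (August 5, 2011 to June 26, 2012), pushing the deadline to October 2, 2012.
The other events in the timeline have no effect on the limitation period under the stated rules.
The September 1, 2012 filing precedes the October 2, 2012 deadline; the claim is timely.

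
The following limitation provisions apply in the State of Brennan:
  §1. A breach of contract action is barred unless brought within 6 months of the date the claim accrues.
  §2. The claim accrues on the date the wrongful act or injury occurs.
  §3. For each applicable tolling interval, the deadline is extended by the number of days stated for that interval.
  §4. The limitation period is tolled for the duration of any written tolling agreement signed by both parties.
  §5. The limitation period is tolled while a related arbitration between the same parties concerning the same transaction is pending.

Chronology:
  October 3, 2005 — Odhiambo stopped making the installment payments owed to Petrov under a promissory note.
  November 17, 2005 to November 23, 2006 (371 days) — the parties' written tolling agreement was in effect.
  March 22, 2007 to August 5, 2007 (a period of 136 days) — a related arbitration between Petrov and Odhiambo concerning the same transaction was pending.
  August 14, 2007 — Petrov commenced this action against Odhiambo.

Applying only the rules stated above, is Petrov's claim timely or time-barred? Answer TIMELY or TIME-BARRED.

TIMELY

The claim accrued on October 3, 2005, when the wrongful act occurred.
6 months from October 3, 2005 is April 3, 2006.
The written tolling agreement from November 17, 2005 to November 23, 2006 tolled the period for 371 days, extending the deadline to April 9, 2007.
The pending related arbitration from March 22, 2007 to August 5, 2007 tolled the period for 136 days, extending the deadline to August 23, 2007.
Petrov filed on August 14, 2007, before the August 23, 2007 deadline, so the action is timely.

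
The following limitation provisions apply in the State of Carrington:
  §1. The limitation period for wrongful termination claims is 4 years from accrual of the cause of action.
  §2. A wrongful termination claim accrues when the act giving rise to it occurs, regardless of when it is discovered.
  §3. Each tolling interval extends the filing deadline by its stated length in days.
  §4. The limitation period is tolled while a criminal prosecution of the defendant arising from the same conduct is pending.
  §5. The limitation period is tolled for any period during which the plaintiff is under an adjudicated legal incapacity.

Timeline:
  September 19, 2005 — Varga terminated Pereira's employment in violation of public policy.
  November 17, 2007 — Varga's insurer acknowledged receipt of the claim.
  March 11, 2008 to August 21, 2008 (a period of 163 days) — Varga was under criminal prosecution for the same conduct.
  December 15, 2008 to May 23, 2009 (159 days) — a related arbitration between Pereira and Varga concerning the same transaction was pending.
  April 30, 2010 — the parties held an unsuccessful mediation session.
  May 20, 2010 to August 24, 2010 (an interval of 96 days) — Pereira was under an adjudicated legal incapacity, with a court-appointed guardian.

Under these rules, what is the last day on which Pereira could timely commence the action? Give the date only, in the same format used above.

March 1, 2010

The limitation period began to run on September 19, 2005.
4 years from September 19, 2005 is September 19, 2009.
The period was tolled for 163 days by the pending criminal prosecution (March 11, 2008 to August 21, 2008), pushing the deadline to March 1, 2010.
The plaintiff's legal incapacity from May 20, 2010 to August 24, 2010 began after the period had already run on March 1, 2010, so it has no tolling effect.
Although a pending arbitration ran from December 15, 2008 to May 23, 2009, the stated rules do not make that a tolling event, so it is disregarded.
None of the other events listed affects the running of the period under the stated rules.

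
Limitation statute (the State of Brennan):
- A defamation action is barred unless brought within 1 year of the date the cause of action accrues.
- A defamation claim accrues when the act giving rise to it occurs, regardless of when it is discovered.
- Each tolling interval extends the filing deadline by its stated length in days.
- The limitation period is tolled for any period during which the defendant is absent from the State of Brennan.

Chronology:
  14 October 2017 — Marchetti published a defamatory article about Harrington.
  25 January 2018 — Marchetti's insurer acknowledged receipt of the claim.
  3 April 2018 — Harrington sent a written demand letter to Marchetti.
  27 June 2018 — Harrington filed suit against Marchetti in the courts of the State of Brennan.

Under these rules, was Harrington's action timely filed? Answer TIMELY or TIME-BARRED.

The cause of action accrued on 14 October 2017, the date of the act.
The untolled deadline — 1 year after 14 October 2017 — is 14 October 2018.
None of the other events listed affects the running of the period under the stated rules.
The 27 June 2018 filing precedes the 14 October 2018 deadline; the claim is timely.

TIMELY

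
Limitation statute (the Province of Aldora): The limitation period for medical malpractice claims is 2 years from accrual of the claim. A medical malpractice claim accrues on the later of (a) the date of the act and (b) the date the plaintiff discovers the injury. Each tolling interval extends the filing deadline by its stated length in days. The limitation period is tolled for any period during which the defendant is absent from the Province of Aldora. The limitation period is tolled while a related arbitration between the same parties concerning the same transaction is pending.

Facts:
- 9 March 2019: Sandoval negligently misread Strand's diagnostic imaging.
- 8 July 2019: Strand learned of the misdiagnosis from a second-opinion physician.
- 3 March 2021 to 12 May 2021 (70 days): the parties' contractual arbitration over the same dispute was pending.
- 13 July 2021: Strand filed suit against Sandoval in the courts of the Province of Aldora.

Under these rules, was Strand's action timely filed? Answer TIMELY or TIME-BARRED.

Because discovery on 8 July 2019 post-dates the 9 March 2019 act, accrual under the later-of rule falls on 8 July 2019.
Adding the 2 years base period to 8 July 2019 gives a deadline of 8 July 2021, before any tolling.
The pending related arbitration from 3 March 2021 to 12 May 2021 tolled the period for 70 days, extending the deadline to 16 September 2021.
Filing on 13 July 2021 beat the 16 September 2021 deadline — the action is timely.

TIMELY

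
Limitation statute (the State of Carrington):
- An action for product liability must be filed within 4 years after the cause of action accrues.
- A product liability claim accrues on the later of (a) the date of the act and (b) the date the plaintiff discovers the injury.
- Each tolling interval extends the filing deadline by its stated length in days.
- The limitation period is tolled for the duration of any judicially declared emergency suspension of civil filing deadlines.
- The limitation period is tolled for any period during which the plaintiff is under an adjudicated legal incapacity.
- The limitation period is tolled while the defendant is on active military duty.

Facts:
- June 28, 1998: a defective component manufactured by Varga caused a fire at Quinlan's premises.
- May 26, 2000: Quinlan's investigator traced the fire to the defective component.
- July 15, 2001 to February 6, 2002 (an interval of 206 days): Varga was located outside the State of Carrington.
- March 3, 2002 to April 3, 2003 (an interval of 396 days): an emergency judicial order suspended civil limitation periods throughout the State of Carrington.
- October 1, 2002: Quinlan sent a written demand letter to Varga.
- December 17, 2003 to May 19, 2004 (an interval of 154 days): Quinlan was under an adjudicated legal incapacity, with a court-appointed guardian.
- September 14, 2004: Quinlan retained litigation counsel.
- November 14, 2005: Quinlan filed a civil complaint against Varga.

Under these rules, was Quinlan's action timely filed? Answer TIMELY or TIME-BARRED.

Because discovery on May 26, 2000 post-dates the June 28, 1998 act, accrual under the later-of rule falls on May 26, 2000.
The untolled deadline — 4 years after May 26, 2000 — is May 26, 2004.
Because the emergency suspension of filing deadlines ran from March 3, 2002 to April 3, 2003, the deadline is extended by 396 days to June 26, 2005.
Because the plaintiff's legal incapacity ran from December 17, 2003 to May 19, 2004, the deadline is extended by 154 days to November 27, 2005.
No stated provision tolls the period for the defendant's absence, so the interval from July 15, 2001 to February 6, 2002 has no effect on the deadline.
Nothing else in the chronology tolls or restarts the period.
The November 14, 2005 filing precedes the November 27, 2005 deadline; the claim is timely.

TIMELY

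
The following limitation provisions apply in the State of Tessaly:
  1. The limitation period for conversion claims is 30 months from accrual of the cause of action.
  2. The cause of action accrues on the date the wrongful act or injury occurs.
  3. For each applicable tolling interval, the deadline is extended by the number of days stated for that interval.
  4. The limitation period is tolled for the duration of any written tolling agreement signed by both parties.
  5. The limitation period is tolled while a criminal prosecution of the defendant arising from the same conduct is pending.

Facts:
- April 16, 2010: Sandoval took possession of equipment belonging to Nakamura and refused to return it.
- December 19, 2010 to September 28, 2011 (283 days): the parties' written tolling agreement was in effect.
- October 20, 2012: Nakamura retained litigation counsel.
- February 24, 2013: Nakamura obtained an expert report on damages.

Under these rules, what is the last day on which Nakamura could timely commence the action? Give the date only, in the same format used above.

The claim accrued on April 16, 2010, when the wrongful act occurred.
30 months from April 16, 2010 is October 16, 2012.
The written tolling agreement from December 19, 2010 to September 28, 2011 tolled the period for 283 days, extending the deadline to July 26, 2013.
Nothing else in the chronology tolls or restarts the period.

July 26, 2013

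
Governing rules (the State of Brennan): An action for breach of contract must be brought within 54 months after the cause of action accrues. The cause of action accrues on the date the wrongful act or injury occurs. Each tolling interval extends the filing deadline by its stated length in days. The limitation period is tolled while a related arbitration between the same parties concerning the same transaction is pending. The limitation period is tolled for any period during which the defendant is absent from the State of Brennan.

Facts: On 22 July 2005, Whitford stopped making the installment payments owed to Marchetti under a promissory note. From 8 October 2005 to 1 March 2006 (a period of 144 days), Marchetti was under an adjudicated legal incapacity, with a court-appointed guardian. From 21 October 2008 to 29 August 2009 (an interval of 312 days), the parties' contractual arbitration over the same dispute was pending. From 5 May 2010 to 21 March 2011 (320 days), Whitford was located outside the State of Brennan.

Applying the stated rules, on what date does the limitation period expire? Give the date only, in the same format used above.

The cause of action accrued on 22 July 2005, the date of the act.
54 months from 22 July 2005 is 22 January 2010.
The pending related arbitration from 21 October 2008 to 29 August 2009 tolled the period for 312 days, extending the deadline to 30 November 2010.
Because the defendant's absence from the jurisdiction ran from 5 May 2010 to 21 March 2011, the deadline is extended by 320 days to 16 October 2011.
Although the plaintiff's incapacity ran from 8 October 2005 to 1 March 2006, the stated rules do not make that a tolling event, so it is disregarded.

16 October 2011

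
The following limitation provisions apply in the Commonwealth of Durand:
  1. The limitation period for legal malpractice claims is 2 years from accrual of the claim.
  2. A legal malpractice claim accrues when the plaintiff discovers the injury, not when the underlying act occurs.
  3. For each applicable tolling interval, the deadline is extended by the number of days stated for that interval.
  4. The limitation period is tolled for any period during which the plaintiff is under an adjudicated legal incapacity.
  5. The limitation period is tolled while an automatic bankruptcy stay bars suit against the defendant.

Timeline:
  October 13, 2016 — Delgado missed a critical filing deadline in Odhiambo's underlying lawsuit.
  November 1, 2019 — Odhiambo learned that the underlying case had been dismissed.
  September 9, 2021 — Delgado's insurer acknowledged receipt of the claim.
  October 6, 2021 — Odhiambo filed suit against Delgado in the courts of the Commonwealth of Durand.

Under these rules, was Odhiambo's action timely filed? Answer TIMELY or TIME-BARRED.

Under the discovery rule, the claim accrued on November 1, 2019, when Odhiambo discovered the injury — not on the October 13, 2016 date of the underlying act.
2 years from November 1, 2019 is November 1, 2021.
The other events in the timeline have no effect on the limitation period under the stated rules.
Filing on October 6, 2021 beat the November 1, 2021 deadline — the action is timely.

TIMELY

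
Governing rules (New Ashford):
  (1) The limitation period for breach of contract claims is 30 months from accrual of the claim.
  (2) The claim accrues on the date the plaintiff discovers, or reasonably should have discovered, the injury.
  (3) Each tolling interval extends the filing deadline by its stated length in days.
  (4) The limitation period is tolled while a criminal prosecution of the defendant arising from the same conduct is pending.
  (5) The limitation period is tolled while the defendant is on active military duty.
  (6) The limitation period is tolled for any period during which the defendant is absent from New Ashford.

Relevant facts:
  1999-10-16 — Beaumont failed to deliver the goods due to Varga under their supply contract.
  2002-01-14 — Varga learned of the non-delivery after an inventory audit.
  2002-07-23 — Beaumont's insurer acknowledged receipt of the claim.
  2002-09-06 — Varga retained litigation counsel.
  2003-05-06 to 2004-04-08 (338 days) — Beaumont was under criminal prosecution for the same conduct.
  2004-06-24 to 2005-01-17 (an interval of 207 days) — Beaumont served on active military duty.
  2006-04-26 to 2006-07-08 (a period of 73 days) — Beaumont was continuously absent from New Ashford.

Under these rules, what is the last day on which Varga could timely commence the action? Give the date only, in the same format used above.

Accrual is tied to discovery, so the period began on 2002-01-14 rather than on 1999-10-16 when the act occurred.
30 months from 2002-01-14 is 2004-07-14.
The pending criminal prosecution from 2003-05-06 to 2004-04-08 tolled the period for 338 days, extending the deadline to 2005-06-17.
The period was tolled for 207 days by the defendant's active military service (2004-06-24 to 2005-01-17), pushing the deadline to 2006-01-10.
The defendant's absence from the jurisdiction from 2006-04-26 to 2006-07-08 began after the period had already run on 2006-01-10, so it has no tolling effect.
Nothing else in the chronology tolls or restarts the period.

2006-01-10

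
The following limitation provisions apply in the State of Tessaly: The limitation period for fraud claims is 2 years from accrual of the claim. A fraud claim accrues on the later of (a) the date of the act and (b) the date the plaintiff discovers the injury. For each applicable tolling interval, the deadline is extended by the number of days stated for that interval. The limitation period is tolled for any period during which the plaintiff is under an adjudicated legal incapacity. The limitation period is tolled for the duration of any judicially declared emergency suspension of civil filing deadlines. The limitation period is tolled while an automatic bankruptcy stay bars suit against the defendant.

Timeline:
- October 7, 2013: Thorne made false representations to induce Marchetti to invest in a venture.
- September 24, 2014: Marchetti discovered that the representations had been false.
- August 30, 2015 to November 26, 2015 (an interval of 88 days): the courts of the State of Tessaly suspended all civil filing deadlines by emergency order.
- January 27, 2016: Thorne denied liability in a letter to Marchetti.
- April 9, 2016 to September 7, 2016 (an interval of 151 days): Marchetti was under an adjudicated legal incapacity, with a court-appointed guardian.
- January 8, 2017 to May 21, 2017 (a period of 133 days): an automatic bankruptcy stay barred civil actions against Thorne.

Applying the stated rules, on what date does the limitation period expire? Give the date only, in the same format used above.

October 1, 2017

The claim accrued on September 24, 2014 — the later of the October 7, 2013 act and the September 24, 2014 discovery.
Adding the 2 years base period to September 24, 2014 gives a deadline of September 24, 2016, before any tolling.
The emergency suspension of filing deadlines from August 30, 2015 to November 26, 2015 tolled the period for 88 days, extending the deadline to December 21, 2016.
The plaintiff's legal incapacity from April 9, 2016 to September 7, 2016 tolled the period for 151 days, extending the deadline to May 21, 2017.
Because the automatic bankruptcy stay ran from January 8, 2017 to May 21, 2017, the deadline is extended by 133 days to October 1, 2017.
None of the other events listed affects the running of the period under the stated rules.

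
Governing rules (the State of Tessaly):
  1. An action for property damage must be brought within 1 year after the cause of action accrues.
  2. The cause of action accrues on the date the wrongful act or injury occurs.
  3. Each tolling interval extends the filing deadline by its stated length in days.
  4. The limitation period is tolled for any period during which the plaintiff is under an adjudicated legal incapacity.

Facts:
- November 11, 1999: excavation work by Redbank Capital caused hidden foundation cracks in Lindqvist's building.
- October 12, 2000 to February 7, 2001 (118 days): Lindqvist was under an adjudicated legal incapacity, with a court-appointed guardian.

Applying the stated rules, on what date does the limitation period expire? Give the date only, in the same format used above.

March 9, 2001

The claim accrued on November 11, 1999, when the wrongful act occurred.
The untolled deadline — 1 year after November 11, 1999 — is November 11, 2000.
The plaintiff's legal incapacity from October 12, 2000 to February 7, 2001 tolled the period for 118 days, extending the deadline to March 9, 2001.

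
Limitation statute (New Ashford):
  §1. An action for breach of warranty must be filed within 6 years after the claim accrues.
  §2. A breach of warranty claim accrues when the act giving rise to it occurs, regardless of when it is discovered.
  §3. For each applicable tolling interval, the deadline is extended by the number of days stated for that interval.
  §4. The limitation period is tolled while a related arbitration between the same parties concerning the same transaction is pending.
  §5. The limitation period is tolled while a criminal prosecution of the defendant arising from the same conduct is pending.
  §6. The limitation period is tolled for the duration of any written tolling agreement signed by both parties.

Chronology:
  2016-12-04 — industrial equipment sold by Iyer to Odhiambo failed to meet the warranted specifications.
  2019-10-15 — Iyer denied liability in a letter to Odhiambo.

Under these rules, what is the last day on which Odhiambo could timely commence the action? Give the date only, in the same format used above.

2022-12-04

The claim accrued on 2016-12-04, when the wrongful act occurred.
6 years from 2016-12-04 is 2022-12-04.
None of the other events listed affects the running of the period under the stated rules.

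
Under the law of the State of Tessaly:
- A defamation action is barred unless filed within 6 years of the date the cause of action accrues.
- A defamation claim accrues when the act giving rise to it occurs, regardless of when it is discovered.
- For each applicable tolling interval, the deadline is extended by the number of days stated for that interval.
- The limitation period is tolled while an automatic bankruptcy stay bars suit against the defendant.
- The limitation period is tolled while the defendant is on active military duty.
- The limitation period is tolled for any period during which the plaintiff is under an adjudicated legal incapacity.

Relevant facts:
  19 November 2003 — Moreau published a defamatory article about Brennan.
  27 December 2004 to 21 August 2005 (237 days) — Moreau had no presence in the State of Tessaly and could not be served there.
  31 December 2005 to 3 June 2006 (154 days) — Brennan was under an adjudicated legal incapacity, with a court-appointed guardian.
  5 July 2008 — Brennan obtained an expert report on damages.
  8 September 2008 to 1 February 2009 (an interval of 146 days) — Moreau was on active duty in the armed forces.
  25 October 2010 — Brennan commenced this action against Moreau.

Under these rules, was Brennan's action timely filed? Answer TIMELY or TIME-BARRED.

TIME-BARRED

The limitation period began to run on 19 November 2003.
6 years from 19 November 2003 is 19 November 2009.
The plaintiff's legal incapacity from 31 December 2005 to 3 June 2006 tolled the period for 154 days, extending the deadline to 22 April 2010.
The period was tolled for 146 days by the defendant's active military service (8 September 2008 to 1 February 2009), pushing the deadline to 15 September 2010.
The defendant's absence from the jurisdiction from 27 December 2004 to 21 August 2005 does not toll the period, because no stated rule makes the defendant's absence a tolling event.
None of the other events listed affects the running of the period under the stated rules.
Brennan filed on 25 October 2010, after the 15 September 2010 deadline, so the action is time-barred.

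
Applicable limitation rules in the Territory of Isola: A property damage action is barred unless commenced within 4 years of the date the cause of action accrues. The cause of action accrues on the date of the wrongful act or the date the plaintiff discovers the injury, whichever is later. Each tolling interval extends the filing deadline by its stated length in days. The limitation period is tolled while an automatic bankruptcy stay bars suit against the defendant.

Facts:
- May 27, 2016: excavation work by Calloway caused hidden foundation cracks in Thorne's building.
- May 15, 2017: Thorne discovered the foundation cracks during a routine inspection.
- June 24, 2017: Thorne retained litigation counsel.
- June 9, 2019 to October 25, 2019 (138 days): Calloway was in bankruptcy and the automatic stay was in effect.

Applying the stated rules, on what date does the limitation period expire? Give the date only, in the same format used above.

Because discovery on May 15, 2017 post-dates the May 27, 2016 act, accrual under the later-of rule falls on May 15, 2017.
The untolled deadline — 4 years after May 15, 2017 — is May 15, 2021.
The period was tolled for 138 days by the automatic bankruptcy stay (June 9, 2019 to October 25, 2019), pushing the deadline to September 30, 2021.
The other events in the timeline have no effect on the limitation period under the stated rules.

September 30, 2021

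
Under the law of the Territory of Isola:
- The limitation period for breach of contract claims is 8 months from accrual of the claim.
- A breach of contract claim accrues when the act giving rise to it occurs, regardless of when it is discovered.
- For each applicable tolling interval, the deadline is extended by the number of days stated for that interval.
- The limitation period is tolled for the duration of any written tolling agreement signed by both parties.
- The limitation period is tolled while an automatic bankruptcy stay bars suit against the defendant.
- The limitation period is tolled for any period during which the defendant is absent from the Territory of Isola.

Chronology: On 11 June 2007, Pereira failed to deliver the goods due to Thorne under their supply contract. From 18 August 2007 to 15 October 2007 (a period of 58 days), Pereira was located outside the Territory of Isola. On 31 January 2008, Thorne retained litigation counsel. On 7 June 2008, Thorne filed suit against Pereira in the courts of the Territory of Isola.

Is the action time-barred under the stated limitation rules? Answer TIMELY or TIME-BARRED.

The claim accrued on 11 June 2007, when the wrongful act occurred.
Adding the 8 months base period to 11 June 2007 gives a deadline of 11 February 2008, before any tolling.
The defendant's absence from the jurisdiction from 18 August 2007 to 15 October 2007 tolled the period for 58 days, extending the deadline to 9 April 2008.
None of the other events listed affects the running of the period under the stated rules.
Thorne filed on 7 June 2008, after the 9 April 2008 deadline, so the action is time-barred.

TIME-BARRED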